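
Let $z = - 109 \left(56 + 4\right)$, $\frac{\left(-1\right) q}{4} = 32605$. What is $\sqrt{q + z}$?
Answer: $16 i \sqrt{535} \approx 370.08 i$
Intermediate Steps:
$q = -130420$ ($q = \left(-4\right) 32605 = -130420$)
$z = -6540$ ($z = \left(-109\right) 60 = -6540$)
$\sqrt{q + z} = \sqrt{-130420 - 6540} = \sqrt{-136960} = 16 i \sqrt{535}$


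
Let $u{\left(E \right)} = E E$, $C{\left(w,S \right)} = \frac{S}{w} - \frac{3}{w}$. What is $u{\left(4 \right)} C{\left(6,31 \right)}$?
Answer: $\frac{224}{3} \approx 74.667$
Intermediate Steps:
$C{\left(w,S \right)} = - \frac{3}{w} + \frac{S}{w}$
$u{\left(E \right)} = E^{2}$
$u{\left(4 \right)} C{\left(6,31 \right)} = 4^{2} \frac{-3 + 31}{6} = 16 \cdot \frac{1}{6} \cdot 28 = 16 \cdot \frac{14}{3} = \frac{224}{3}$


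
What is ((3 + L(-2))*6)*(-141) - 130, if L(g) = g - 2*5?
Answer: 7484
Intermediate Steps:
L(g) = -10 + g (L(g) = g - 10 = -10 + g)
((3 + L(-2))*6)*(-141) - 130 = ((3 + (-10 - 2))*6)*(-141) - 130 = ((3 - 12)*6)*(-141) - 130 = -9*6*(-141) - 130 = -54*(-141) - 130 = 7614 - 130 = 7484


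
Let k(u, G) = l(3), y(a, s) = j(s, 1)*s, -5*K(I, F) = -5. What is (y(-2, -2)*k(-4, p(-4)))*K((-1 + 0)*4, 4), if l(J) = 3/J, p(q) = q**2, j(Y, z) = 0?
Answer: 0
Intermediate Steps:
K(I, F) = 1 (K(I, F) = -1/5*(-5) = 1)
y(a, s) = 0 (y(a, s) = 0*s = 0)
k(u, G) = 1 (k(u, G) = 3/3 = 3*(1/3) = 1)
(y(-2, -2)*k(-4, p(-4)))*K((-1 + 0)*4, 4) = (0*1)*1 = 0*1 = 0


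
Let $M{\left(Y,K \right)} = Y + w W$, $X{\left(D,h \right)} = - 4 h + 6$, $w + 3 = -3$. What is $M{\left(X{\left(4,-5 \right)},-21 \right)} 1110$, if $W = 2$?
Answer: $15540$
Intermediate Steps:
$w = -6$ ($w = -3 - 3 = -6$)
$X{\left(D,h \right)} = 6 - 4 h$
$M{\left(Y,K \right)} = -12 + Y$ ($M{\left(Y,K \right)} = Y - 12 = -12 + Y$)
$M{\left(X{\left(4,-5 \right)},-21 \right)} 1110 = \left(-12 + \left(6 - -20\right)\right) 1110 = \left(-12 + \left(6 + 20\right)\right) 1110 = \left(-12 + 26\right) 1110 = 14 \cdot 1110 = 15540$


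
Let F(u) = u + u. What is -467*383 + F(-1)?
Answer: -178863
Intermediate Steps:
F(u) = 2*u
-467*383 + F(-1) = -467*383 + 2*(-1) = -178861 - 2 = -178863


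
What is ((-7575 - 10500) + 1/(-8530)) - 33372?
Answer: -438842911/8530 ≈ -51447.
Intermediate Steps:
((-7575 - 10500) + 1/(-8530)) - 33372 = (-18075 - 1/8530) - 33372 = -154179751/8530 - 33372 = -438842911/8530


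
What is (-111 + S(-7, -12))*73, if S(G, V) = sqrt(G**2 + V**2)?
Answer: -8103 + 73*sqrt(193) ≈ -7088.9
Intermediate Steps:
(-111 + S(-7, -12))*73 = (-111 + sqrt((-7)**2 + (-12)**2))*73 = (-111 + sqrt(49 + 144))*73 = (-111 + sqrt(193))*73 = -8103 + 73*sqrt(193)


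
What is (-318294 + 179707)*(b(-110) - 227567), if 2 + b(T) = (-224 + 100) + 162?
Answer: 31532838697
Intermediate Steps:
b(T) = 36 (b(T) = -2 + ((-224 + 100) + 162) = -2 + (-124 + 162) = -2 + 38 = 36)
(-318294 + 179707)*(b(-110) - 227567) = (-318294 + 179707)*(36 - 227567) = -138587*(-227531) = 31532838697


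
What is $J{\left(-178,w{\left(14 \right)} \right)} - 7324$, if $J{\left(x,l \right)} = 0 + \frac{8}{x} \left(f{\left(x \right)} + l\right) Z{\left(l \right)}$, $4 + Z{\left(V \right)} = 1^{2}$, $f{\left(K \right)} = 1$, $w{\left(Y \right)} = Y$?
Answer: $- \frac{651656}{89} \approx -7322.0$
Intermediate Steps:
$Z{\left(V \right)} = -3$ ($Z{\left(V \right)} = -4 + 1^{2} = -4 + 1 = -3$)
$J{\left(x,l \right)} = \frac{8 \left(-3 - 3 l\right)}{x}$ ($J{\left(x,l \right)} = 0 + \frac{8}{x} \left(1 + l\right) \left(-3\right) = 0 + \frac{8}{x} \left(-3 - 3 l\right) = 0 + \frac{8 \left(-3 - 3 l\right)}{x} = \frac{8 \left(-3 - 3 l\right)}{x}$)
$J{\left(-178,w{\left(14 \right)} \right)} - 7324 = \frac{24 \left(-1 - 14\right)}{-178} - 7324 = 24 \left(- \frac{1}{178}\right) \left(-1 - 14\right) - 7324 = 24 \left(- \frac{1}{178}\right) \left(-15\right) - 7324 = \frac{180}{89} - 7324 = - \frac{651656}{89}$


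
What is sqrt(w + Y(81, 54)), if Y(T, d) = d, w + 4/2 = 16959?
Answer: sqrt(17011) ≈ 130.43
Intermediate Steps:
w = 16957 (w = -2 + 16959 = 16957)
sqrt(w + Y(81, 54)) = sqrt(16957 + 54) = sqrt(17011)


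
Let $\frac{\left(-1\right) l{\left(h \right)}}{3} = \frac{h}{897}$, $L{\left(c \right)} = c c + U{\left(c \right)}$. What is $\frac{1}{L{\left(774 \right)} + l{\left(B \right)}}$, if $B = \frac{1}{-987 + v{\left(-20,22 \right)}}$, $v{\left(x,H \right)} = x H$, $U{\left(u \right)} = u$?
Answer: $\frac{426673}{255939799051} \approx 1.6671 \cdot 10^{-6}$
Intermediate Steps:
$v{\left(x,H \right)} = H x$
$B = - \frac{1}{1427}$ ($B = \frac{1}{-987 + 22 \left(-20\right)} = \frac{1}{-987 - 440} = \frac{1}{-1427} = - \frac{1}{1427} \approx -0.00070077$)
$L{\left(c \right)} = c + c^{2}$ ($L{\left(c \right)} = c c + c = c^{2} + c = c + c^{2}$)
$l{\left(h \right)} = - \frac{h}{299}$ ($l{\left(h \right)} = - 3 \frac{h}{897} = - \frac{h}{299}$)
$\frac{1}{L{\left(774 \right)} + l{\left(B \right)}} = \frac{1}{774 \left(1 + 774\right) - - \frac{1}{426673}} = \frac{1}{774 \cdot 775 + \frac{1}{426673}} = \frac{1}{599850 + \frac{1}{426673}} = \frac{1}{\frac{255939799051}{426673}} = \frac{426673}{255939799051}$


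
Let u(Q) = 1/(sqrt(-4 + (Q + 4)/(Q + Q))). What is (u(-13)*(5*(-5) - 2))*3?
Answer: 81*I*sqrt(2470)/95 ≈ 42.375*I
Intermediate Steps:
u(Q) = 1/sqrt(-4 + (4 + Q)/(2*Q)) (u(Q) = 1/(sqrt(-4 + (4 + Q)/((2*Q)))) = 1/(sqrt(-4 + (4 + Q)*(1/(2*Q)))) = 1/(sqrt(-4 + (4 + Q)/(2*Q))) = 1/sqrt(-4 + (4 + Q)/(2*Q)))
(u(-13)*(5*(-5) - 2))*3 = ((sqrt(2)/sqrt(-7 + 4/(-13)))*(5*(-5) - 2))*3 = ((sqrt(2)/sqrt(-7 + 4*(-1/13)))*(-25 - 2))*3 = ((sqrt(2)/sqrt(-7 - 4/13))*(-27))*3 = ((sqrt(2)/sqrt(-95/13))*(-27))*3 = ((sqrt(2)*(-I*sqrt(1235)/95))*(-27))*3 = (-I*sqrt(2470)/95*(-27))*3 = (27*I*sqrt(2470)/95)*3 = 81*I*sqrt(2470)/95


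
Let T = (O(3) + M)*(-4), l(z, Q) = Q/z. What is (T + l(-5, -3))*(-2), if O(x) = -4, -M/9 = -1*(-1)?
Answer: -526/5 ≈ -105.20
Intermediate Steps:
M = -9 (M = -(-9)*(-1) = -9*1 = -9)
T = 52 (T = (-4 - 9)*(-4) = -13*(-4) = 52)
(T + l(-5, -3))*(-2) = (52 - 3/(-5))*(-2) = (52 - 3*(-1/5))*(-2) = (52 + 3/5)*(-2) = (263/5)*(-2) = -526/5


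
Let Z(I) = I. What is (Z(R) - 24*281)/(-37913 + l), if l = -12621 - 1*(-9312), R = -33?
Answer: 6777/41222 ≈ 0.16440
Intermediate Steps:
l = -3309 (l = -12621 + 9312 = -3309)
(Z(R) - 24*281)/(-37913 + l) = (-33 - 24*281)/(-37913 - 3309) = (-33 - 6744)/(-41222) = -6777*(-1/41222) = 6777/41222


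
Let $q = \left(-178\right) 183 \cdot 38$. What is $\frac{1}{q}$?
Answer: $- \frac{1}{1237812} \approx -8.0788 \cdot 10^{-7}$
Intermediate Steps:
$q = -1237812$ ($q = \left(-32574\right) 38 = -1237812$)
$\frac{1}{q} = \frac{1}{-1237812} = - \frac{1}{1237812}$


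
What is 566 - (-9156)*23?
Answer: 211154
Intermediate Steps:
566 - (-9156)*23 = 566 - 654*(-322) = 566 + 210588 = 211154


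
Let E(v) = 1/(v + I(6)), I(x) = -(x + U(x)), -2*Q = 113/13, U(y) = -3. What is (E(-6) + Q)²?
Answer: 1087849/54756 ≈ 19.867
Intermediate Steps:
Q = -113/26 (Q = -113/(2*13) = -½*113/13 = -113/26 ≈ -4.3462)
I(x) = 3 - x (I(x) = -(x - 3) = -(-3 + x) = 3 - x)
E(v) = 1/(-3 + v) (E(v) = 1/(v + (3 - 1*6)) = 1/(v + (3 - 6)) = 1/(v - 3) = 1/(-3 + v))
(E(-6) + Q)² = (1/(-3 - 6) - 113/26)² = (1/(-9) - 113/26)² = (-⅑ - 113/26)² = (-1043/234)² = 1087849/54756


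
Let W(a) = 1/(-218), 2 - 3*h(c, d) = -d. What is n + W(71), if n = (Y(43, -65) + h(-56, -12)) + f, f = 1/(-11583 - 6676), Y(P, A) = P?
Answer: 473619547/11941386 ≈ 39.662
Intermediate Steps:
h(c, d) = ⅔ + d/3 (h(c, d) = ⅔ - (-1)*d/3 = ⅔ + d/3)
W(a) = -1/218
f = -1/18259 (f = 1/(-18259) = -1/18259 ≈ -5.4768e-5)
n = 2172818/54777 (n = (43 + (⅔ + (⅓)*(-12))) - 1/18259 = (43 + (⅔ - 4)) - 1/18259 = (43 - 10/3) - 1/18259 = 119/3 - 1/18259 = 2172818/54777 ≈ 39.667)
n + W(71) = 2172818/54777 - 1/218 = 473619547/11941386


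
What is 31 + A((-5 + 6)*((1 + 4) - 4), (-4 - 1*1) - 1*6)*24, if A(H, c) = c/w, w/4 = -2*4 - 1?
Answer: 115/3 ≈ 38.333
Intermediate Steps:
w = -36 (w = 4*(-2*4 - 1) = 4*(-8 - 1) = 4*(-9) = -36)
A(H, c) = -c/36 (A(H, c) = c/(-36) = c*(-1/36) = -c/36)
31 + A((-5 + 6)*((1 + 4) - 4), (-4 - 1*1) - 1*6)*24 = 31 - ((-4 - 1*1) - 1*6)/36*24 = 31 - ((-4 - 1) - 6)/36*24 = 31 - (-5 - 6)/36*24 = 31 - 1/36*(-11)*24 = 31 + (11/36)*24 = 31 + 22/3 = 115/3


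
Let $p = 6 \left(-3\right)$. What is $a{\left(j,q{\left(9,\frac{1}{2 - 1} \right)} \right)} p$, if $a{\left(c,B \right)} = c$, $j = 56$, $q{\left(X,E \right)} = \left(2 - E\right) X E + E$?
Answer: $-1008$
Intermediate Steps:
$q{\left(X,E \right)} = E + E X \left(2 - E\right)$ ($q{\left(X,E \right)} = X \left(2 - E\right) E + E = E X \left(2 - E\right) + E = E + E X \left(2 - E\right)$)
$p = -18$
$a{\left(j,q{\left(9,\frac{1}{2 - 1} \right)} \right)} p = 56 \left(-18\right) = -1008$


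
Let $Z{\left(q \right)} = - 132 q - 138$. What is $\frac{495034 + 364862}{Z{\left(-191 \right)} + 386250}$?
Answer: $\frac{71658}{34277} \approx 2.0906$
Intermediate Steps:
$Z{\left(q \right)} = -138 - 132 q$
$\frac{495034 + 364862}{Z{\left(-191 \right)} + 386250} = \frac{495034 + 364862}{\left(-138 - -25212\right) + 386250} = \frac{859896}{\left(-138 + 25212\right) + 386250} = \frac{859896}{25074 + 386250} = \frac{859896}{411324} = 859896 \cdot \frac{1}{411324} = \frac{71658}{34277}$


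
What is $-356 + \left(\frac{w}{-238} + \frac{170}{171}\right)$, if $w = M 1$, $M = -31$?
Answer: $- \frac{14442727}{40698} \approx -354.88$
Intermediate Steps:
$w = -31$ ($w = \left(-31\right) 1 = -31$)
$-356 + \left(\frac{w}{-238} + \frac{170}{171}\right) = -356 + \left(- \frac{31}{-238} + \frac{170}{171}\right) = -356 + \left(\left(-31\right) \left(- \frac{1}{238}\right) + 170 \cdot \frac{1}{171}\right) = -356 + \left(\frac{31}{238} + \frac{170}{171}\right) = -356 + \frac{45761}{40698} = - \frac{14442727}{40698}$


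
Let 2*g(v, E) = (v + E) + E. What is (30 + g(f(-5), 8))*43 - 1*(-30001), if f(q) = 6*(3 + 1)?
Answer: 32151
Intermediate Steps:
f(q) = 24 (f(q) = 6*4 = 24)
g(v, E) = E + v/2 (g(v, E) = ((v + E) + E)/2 = ((E + v) + E)/2 = (v + 2*E)/2 = E + v/2)
(30 + g(f(-5), 8))*43 - 1*(-30001) = (30 + (8 + (1/2)*24))*43 - 1*(-30001) = (30 + (8 + 12))*43 + 30001 = (30 + 20)*43 + 30001 = 50*43 + 30001 = 2150 + 30001 = 32151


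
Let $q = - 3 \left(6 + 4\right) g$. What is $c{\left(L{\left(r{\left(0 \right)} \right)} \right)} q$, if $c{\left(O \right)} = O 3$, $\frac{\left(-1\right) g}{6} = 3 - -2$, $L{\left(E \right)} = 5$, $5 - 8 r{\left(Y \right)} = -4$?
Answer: $13500$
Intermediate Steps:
$r{\left(Y \right)} = \frac{9}{8}$ ($r{\left(Y \right)} = \frac{5}{8} - - \frac{1}{2} = \frac{5}{8} + \frac{1}{2} = \frac{9}{8}$)
$g = -30$ ($g = - 6 \left(3 - -2\right) = - 6 \left(3 + 2\right) = \left(-6\right) 5 = -30$)
$c{\left(O \right)} = 3 O$
$q = 900$ ($q = - 3 \left(6 + 4\right) \left(-30\right) = \left(-3\right) 10 \left(-30\right) = \left(-30\right) \left(-30\right) = 900$)
$c{\left(L{\left(r{\left(0 \right)} \right)} \right)} q = 3 \cdot 5 \cdot 900 = 15 \cdot 900 = 13500$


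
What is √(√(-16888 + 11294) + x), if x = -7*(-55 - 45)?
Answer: √(700 + I*√5594) ≈ 26.495 + 1.4114*I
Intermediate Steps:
x = 700 (x = -7*(-100) = 700)
√(√(-16888 + 11294) + x) = √(√(-16888 + 11294) + 700) = √(√(-5594) + 700) = √(I*√5594 + 700) = √(700 + I*√5594)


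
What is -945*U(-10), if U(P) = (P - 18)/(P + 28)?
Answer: 1470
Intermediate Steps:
U(P) = (-18 + P)/(28 + P)
-945*U(-10) = -945*(-18 - 10)/(28 - 10) = -945*(-28)/18 = -105*(-28)/2 = -945*(-14/9) = 1470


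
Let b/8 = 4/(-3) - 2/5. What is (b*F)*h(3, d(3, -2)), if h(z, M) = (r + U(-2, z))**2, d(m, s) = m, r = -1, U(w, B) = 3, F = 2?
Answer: -1664/15 ≈ -110.93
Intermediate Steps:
b = -208/15 (b = 8*(4/(-3) - 2/5) = 8*(4*(-1/3) - 2*1/5) = 8*(-4/3 - 2/5) = 8*(-26/15) = -208/15 ≈ -13.867)
h(z, M) = 4 (h(z, M) = (-1 + 3)**2 = 2**2 = 4)
(b*F)*h(3, d(3, -2)) = -208/15*2*4 = -416/15*4 = -1664/15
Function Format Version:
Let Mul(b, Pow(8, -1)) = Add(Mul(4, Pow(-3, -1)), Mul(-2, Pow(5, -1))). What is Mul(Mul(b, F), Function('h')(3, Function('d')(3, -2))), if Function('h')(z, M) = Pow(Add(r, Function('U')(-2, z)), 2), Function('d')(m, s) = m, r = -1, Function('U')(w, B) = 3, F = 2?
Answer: Rational(-1664, 15) ≈ -110.93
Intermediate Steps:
b = Rational(-208, 15) (b = Mul(8, Add(Mul(4, Pow(-3, -1)), Mul(-2, Pow(5, -1)))) = Mul(8, Add(Mul(4, Rational(-1, 3)), Mul(-2, Rational(1, 5)))) = Mul(8, Add(Rational(-4, 3), Rational(-2, 5))) = Mul(8, Rational(-26, 15)) = Rational(-208, 15) ≈ -13.867)
Function('h')(z, M) = 4 (Function('h')(z, M) = Pow(Add(-1, 3), 2) = Pow(2, 2) = 4)
Mul(Mul(b, F), Function('h')(3, Function('d')(3, -2))) = Mul(Mul(Rational(-208, 15), 2), 4) = Mul(Rational(-416, 15), 4) = Rational(-1664, 15)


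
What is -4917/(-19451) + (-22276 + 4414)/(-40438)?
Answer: 273133704/393279769 ≈ 0.69450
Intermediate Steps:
-4917/(-19451) + (-22276 + 4414)/(-40438) = -4917*(-1/19451) - 17862*(-1/40438) = 4917/19451 + 8931/20219 = 273133704/393279769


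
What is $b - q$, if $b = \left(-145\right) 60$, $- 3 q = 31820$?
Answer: $\frac{5720}{3} \approx 1906.7$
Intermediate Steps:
$q = - \frac{31820}{3}$ ($q = \left(- \frac{1}{3}\right) 31820 = - \frac{31820}{3} \approx -10607.0$)
$b = -8700$
$b - q = -8700 - - \frac{31820}{3} = -8700 + \frac{31820}{3} = \frac{5720}{3}$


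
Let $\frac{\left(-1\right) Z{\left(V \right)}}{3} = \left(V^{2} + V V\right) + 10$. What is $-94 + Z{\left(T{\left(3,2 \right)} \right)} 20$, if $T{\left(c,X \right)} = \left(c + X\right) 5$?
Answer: $-75694$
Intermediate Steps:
$T{\left(c,X \right)} = 5 X + 5 c$ ($T{\left(c,X \right)} = \left(X + c\right) 5 = 5 X + 5 c$)
$Z{\left(V \right)} = -30 - 6 V^{2}$ ($Z{\left(V \right)} = - 3 \left(\left(V^{2} + V V\right) + 10\right) = - 3 \left(\left(V^{2} + V^{2}\right) + 10\right) = - 3 \left(2 V^{2} + 10\right) = - 3 \left(10 + 2 V^{2}\right) = -30 - 6 V^{2}$)
$-94 + Z{\left(T{\left(3,2 \right)} \right)} 20 = -94 + \left(-30 - 6 \left(5 \cdot 2 + 5 \cdot 3\right)^{2}\right) 20 = -94 + \left(-30 - 6 \left(10 + 15\right)^{2}\right) 20 = -94 + \left(-30 - 6 \cdot 25^{2}\right) 20 = -94 + \left(-30 - 3750\right) 20 = -94 - 75600 = -75694$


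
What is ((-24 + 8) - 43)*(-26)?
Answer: 1534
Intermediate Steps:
((-24 + 8) - 43)*(-26) = (-16 - 43)*(-26) = -59*(-26) = 1534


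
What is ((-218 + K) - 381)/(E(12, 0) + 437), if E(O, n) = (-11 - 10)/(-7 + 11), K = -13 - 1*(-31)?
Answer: -2324/1727 ≈ -1.3457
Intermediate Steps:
K = 18 (K = -13 + 31 = 18)
E(O, n) = -21/4
((-218 + K) - 381)/(E(12, 0) + 437) = ((-218 + 18) - 381)/(-21/4 + 437) = (-200 - 381)/(1727/4) = -581*4/1727 = -2324/1727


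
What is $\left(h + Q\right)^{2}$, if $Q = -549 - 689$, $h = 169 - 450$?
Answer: $2307361$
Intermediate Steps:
$h = -281$ ($h = 169 - 450 = -281$)
$Q = -1238$
$\left(h + Q\right)^{2} = \left(-281 - 1238\right)^{2} = \left(-1519\right)^{2} = 2307361$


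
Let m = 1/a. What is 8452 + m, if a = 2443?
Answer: 20648237/2443 ≈ 8452.0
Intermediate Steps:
m = 1/2443 ≈ 0.00040933
8452 + m = 8452 + 1/2443 = 20648237/2443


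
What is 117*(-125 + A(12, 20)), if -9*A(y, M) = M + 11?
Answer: -15028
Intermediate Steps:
A(y, M) = -11/9 - M/9 (A(y, M) = -(M + 11)/9 = -(11 + M)/9 = -11/9 - M/9)
117*(-125 + A(12, 20)) = 117*(-125 + (-11/9 - ⅑*20)) = 117*(-125 + (-11/9 - 20/9)) = 117*(-125 - 31/9) = 117*(-1156/9) = -15028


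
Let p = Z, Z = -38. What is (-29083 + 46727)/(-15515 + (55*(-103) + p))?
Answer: -8822/10609 ≈ -0.83156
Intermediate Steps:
p = -38
(-29083 + 46727)/(-15515 + (55*(-103) + p)) = (-29083 + 46727)/(-15515 + (55*(-103) - 38)) = 17644/(-15515 + (-5665 - 38)) = 17644/(-15515 - 5703) = 17644/(-21218) = 17644*(-1/21218) = -8822/10609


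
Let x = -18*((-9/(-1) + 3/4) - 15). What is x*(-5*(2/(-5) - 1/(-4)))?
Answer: 567/8 ≈ 70.875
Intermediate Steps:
x = 189/2 (x = -18*((-9*(-1) + 3*(¼)) - 15) = -18*((9 + ¾) - 15) = -18*(39/4 - 15) = -18*(-21/4) = 189/2 ≈ 94.500)
x*(-5*(2/(-5) - 1/(-4))) = 189*(-5*(2/(-5) - 1/(-4)))/2 = 189*(-5*(2*(-⅕) - 1*(-¼)))/2 = 189*(-5*(-⅖ + ¼))/2 = 189*(-5*(-3/20))/2 = (189/2)*(¾) = 567/8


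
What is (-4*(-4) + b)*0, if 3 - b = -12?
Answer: 0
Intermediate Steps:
b = 15 (b = 3 - 1*(-12) = 3 + 12 = 15)
(-4*(-4) + b)*0 = (-4*(-4) + 15)*0 = (16 + 15)*0 = 31*0 = 0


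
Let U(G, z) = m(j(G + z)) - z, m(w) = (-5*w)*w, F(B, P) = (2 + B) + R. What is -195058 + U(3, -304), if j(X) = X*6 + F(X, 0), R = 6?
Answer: -22223759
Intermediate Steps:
F(B, P) = 8 + B (F(B, P) = (2 + B) + 6 = 8 + B)
j(X) = 8 + 7*X (j(X) = X*6 + (8 + X) = 6*X + (8 + X) = 8 + 7*X)
m(w) = -5*w²
U(G, z) = -z - 5*(8 + 7*G + 7*z)² (U(G, z) = -5*(8 + 7*(G + z))² - z = -5*(8 + (7*G + 7*z))² - z = -5*(8 + 7*G + 7*z)² - z = -z - 5*(8 + 7*G + 7*z)²)
-195058 + U(3, -304) = -195058 + (-1*(-304) - 5*(8 + 7*3 + 7*(-304))²) = -195058 + (304 - 5*(8 + 21 - 2128)²) = -195058 + (304 - 5*(-2099)²) = -195058 + (304 - 5*4405801) = -195058 + (304 - 22029005) = -195058 - 22028701 = -22223759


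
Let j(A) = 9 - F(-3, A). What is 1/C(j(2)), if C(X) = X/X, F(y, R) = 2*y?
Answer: 1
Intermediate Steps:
j(A) = 15 (j(A) = 9 - 2*(-3) = 9 - 1*(-6) = 9 + 6 = 15)
C(X) = 1
1/C(j(2)) = 1/1 = 1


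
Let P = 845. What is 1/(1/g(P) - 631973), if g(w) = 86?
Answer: -86/54349677 ≈ -1.5823e-6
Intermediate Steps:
1/(1/g(P) - 631973) = 1/(1/86 - 631973) = 1/(-54349677/86) = -86/54349677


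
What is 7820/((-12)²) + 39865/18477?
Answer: 463675/8212 ≈ 56.463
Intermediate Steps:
7820/((-12)²) + 39865/18477 = 7820/144 + 39865*(1/18477) = 7820*(1/144) + 39865/18477 = 1955/36 + 39865/18477 = 463675/8212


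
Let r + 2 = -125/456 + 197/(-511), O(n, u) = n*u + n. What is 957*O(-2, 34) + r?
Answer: -15610361579/233016 ≈ -66993.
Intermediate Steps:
O(n, u) = n + n*u
r = -619739/233016 (r = -2 + (-125/456 + 197/(-511)) = -2 + (-125*1/456 + 197*(-1/511)) = -2 + (-125/456 - 197/511) = -2 - 153707/233016 = -619739/233016 ≈ -2.6596)
957*O(-2, 34) + r = 957*(-2*(1 + 34)) - 619739/233016 = 957*(-2*35) - 619739/233016 = 957*(-70) - 619739/233016 = -66990 - 619739/233016 = -15610361579/233016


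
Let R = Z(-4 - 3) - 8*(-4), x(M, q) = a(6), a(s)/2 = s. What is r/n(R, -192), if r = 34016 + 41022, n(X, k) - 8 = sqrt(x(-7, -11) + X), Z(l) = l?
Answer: 600304/27 - 75038*sqrt(37)/27 ≈ 5328.4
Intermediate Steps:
a(s) = 2*s
x(M, q) = 12 (x(M, q) = 2*6 = 12)
R = 25 (R = (-4 - 3) - 8*(-4) = -7 + 32 = 25)
n(X, k) = 8 + sqrt(12 + X)
r = 75038
r/n(R, -192) = 75038/(8 + sqrt(12 + 25)) = 75038/(8 + sqrt(37))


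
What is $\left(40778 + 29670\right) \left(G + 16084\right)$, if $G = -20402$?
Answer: $-304194464$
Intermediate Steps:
$\left(40778 + 29670\right) \left(G + 16084\right) = \left(40778 + 29670\right) \left(-20402 + 16084\right) = 70448 \left(-4318\right) = -304194464$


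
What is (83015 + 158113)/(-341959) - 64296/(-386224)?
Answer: -8892853101/16509096602 ≈ -0.53866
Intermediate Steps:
(83015 + 158113)/(-341959) - 64296/(-386224) = 241128*(-1/341959) - 64296*(-1/386224) = -241128/341959 + 8037/48278 = -8892853101/16509096602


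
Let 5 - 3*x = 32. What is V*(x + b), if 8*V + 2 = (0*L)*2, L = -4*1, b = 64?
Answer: -55/4 ≈ -13.750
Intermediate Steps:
x = -9 (x = 5/3 - ⅓*32 = 5/3 - 32/3 = -9)
L = -4
V = -¼ (V = -¼ + ((0*(-4))*2)/8 = -¼ + (0*2)/8 = -¼ + (⅛)*0 = -¼ + 0 = -¼ ≈ -0.25000)
V*(x + b) = -(-9 + 64)/4 = -¼*55 = -55/4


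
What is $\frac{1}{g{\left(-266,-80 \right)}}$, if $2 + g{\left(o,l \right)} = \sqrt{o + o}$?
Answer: $- \frac{1}{268} - \frac{i \sqrt{133}}{268} \approx -0.0037313 - 0.043032 i$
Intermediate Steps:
$g{\left(o,l \right)} = -2 + \sqrt{2} \sqrt{o}$ ($g{\left(o,l \right)} = -2 + \sqrt{o + o} = -2 + \sqrt{2 o} = -2 + \sqrt{2} \sqrt{o}$)
$\frac{1}{g{\left(-266,-80 \right)}} = \frac{1}{-2 + \sqrt{2} \sqrt{-266}} = \frac{1}{-2 + \sqrt{2} i \sqrt{266}} = \frac{1}{-2 + 2 i \sqrt{133}}$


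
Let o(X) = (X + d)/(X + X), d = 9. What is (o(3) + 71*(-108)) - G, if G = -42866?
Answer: 35200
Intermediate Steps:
o(X) = (9 + X)/(2*X) (o(X) = (X + 9)/(X + X) = (9 + X)/((2*X)) = (9 + X)*(1/(2*X)) = (9 + X)/(2*X))
(o(3) + 71*(-108)) - G = ((1/2)*(9 + 3)/3 + 71*(-108)) - 1*(-42866) = ((1/2)*(1/3)*12 - 7668) + 42866 = (2 - 7668) + 42866 = -7666 + 42866 = 35200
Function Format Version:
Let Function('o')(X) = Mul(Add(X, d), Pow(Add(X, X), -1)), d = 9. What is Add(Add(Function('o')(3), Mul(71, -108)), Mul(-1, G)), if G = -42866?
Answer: 35200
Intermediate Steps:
Function('o')(X) = Mul(Rational(1, 2), Pow(X, -1), Add(9, X)) (Function('o')(X) = Mul(Add(X, 9), Pow(Add(X, X), -1)) = Mul(Add(9, X), Pow(Mul(2, X), -1)) = Mul(Add(9, X), Mul(Rational(1, 2), Pow(X, -1))) = Mul(Rational(1, 2), Pow(X, -1), Add(9, X)))
Add(Add(Function('o')(3), Mul(71, -108)), Mul(-1, G)) = Add(Add(Mul(Rational(1, 2), Pow(3, -1), Add(9, 3)), Mul(71, -108)), Mul(-1, -42866)) = Add(Add(Mul(Rational(1, 2), Rational(1, 3), 12), -7668), 42866) = Add(Add(2, -7668), 42866) = Add(-7666, 42866) = 35200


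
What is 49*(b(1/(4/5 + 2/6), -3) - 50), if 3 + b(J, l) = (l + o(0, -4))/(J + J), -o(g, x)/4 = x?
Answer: -67081/30 ≈ -2236.0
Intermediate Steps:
o(g, x) = -4*x
b(J, l) = -3 + (16 + l)/(2*J) (b(J, l) = -3 + (l - 4*(-4))/(J + J) = -3 + (l + 16)/((2*J)) = -3 + (16 + l)*(1/(2*J)) = -3 + (16 + l)/(2*J))
49*(b(1/(4/5 + 2/6), -3) - 50) = 49*((16 - 3 - 6/(4/5 + 2/6))/(2*(1/(4/5 + 2/6))) - 50) = 49*((16 - 3 - 6/(4*(⅕) + 2*(⅙)))/(2*(1/(4*(⅕) + 2*(⅙)))) - 50) = 49*((16 - 3 - 6/(⅘ + ⅓))/(2*(1/(⅘ + ⅓))) - 50) = 49*((16 - 3 - 6/17/15)/(2*(1/(17/15))) - 50) = 49*((16 - 3 - 6*15/17)/(2*(15/17)) - 50) = 49*((½)*(17/15)*(16 - 3 - 90/17) - 50) = 49*((½)*(17/15)*(131/17) - 50) = 49*(131/30 - 50) = 49*(-1369/30) = -67081/30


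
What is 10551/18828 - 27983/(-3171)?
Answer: 20752635/2211244 ≈ 9.3851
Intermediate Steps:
10551/18828 - 27983/(-3171) = 10551*(1/18828) - 27983*(-1/3171) = 3517/6276 + 27983/3171 = 20752635/2211244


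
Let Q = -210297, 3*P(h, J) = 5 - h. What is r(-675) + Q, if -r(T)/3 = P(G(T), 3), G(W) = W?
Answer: -210977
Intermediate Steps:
P(h, J) = 5/3 - h/3 (P(h, J) = (5 - h)/3 = 5/3 - h/3)
r(T) = -5 + T (r(T) = -3*(5/3 - T/3) = -5 + T)
r(-675) + Q = (-5 - 675) - 210297 = -680 - 210297 = -210977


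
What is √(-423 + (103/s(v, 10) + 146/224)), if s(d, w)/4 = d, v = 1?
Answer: I*√310933/28 ≈ 19.915*I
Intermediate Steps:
s(d, w) = 4*d
√(-423 + (103/s(v, 10) + 146/224)) = √(-423 + (103/((4*1)) + 146/224)) = √(-423 + (103/4 + 146*(1/224))) = √(-423 + (103*(¼) + 73/112)) = √(-423 + (103/4 + 73/112)) = √(-423 + 2957/112) = √(-44419/112) = I*√310933/28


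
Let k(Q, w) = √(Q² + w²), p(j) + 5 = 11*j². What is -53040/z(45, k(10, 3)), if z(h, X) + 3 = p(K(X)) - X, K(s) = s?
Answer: -15792660/354593 - 13260*√109/354593 ≈ -44.928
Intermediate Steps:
p(j) = -5 + 11*j²
z(h, X) = -8 - X + 11*X² (z(h, X) = -3 + ((-5 + 11*X²) - X) = -3 + (-5 - X + 11*X²) = -8 - X + 11*X²)
-53040/z(45, k(10, 3)) = -53040/(-8 - √(10² + 3²) + 11*(√(10² + 3²))²) = -53040/(-8 - √(100 + 9) + 11*(√(100 + 9))²) = -53040/(-8 - √109 + 11*(√109)²) = -53040/(-8 - √109 + 11*109) = -53040/(-8 - √109 + 1199) = -53040/(1191 - √109)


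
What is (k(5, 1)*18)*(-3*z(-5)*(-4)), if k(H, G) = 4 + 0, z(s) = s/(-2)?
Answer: 2160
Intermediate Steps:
z(s) = -s/2 (z(s) = s*(-½) = -s/2)
k(H, G) = 4
(k(5, 1)*18)*(-3*z(-5)*(-4)) = (4*18)*(-(-3)*(-5)/2*(-4)) = 72*(-3*5/2*(-4)) = 72*(-15/2*(-4)) = 72*30 = 2160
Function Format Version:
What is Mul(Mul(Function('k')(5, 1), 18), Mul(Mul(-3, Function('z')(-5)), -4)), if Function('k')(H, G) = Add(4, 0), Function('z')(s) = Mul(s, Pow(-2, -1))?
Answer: 2160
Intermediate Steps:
Function('z')(s) = Mul(Rational(-1, 2), s) (Function('z')(s) = Mul(s, Rational(-1, 2)) = Mul(Rational(-1, 2), s))
Function('k')(H, G) = 4
Mul(Mul(Function('k')(5, 1), 18), Mul(Mul(-3, Function('z')(-5)), -4)) = Mul(Mul(4, 18), Mul(Mul(-3, Mul(Rational(-1, 2), -5)), -4)) = Mul(72, Mul(Mul(-3, Rational(5, 2)), -4)) = Mul(72, Mul(Rational(-15, 2), -4)) = Mul(72, 30) = 2160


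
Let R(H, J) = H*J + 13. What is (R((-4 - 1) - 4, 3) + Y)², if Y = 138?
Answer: 15376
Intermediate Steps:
R(H, J) = 13 + H*J
(R((-4 - 1) - 4, 3) + Y)² = ((13 + ((-4 - 1) - 4)*3) + 138)² = ((13 + (-5 - 4)*3) + 138)² = ((13 - 9*3) + 138)² = ((13 - 27) + 138)² = (-14 + 138)² = 124² = 15376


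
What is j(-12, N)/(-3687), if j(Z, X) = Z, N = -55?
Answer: 4/1229 ≈ 0.0032547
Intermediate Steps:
j(-12, N)/(-3687) = -12/(-3687) = -12*(-1/3687) = 4/1229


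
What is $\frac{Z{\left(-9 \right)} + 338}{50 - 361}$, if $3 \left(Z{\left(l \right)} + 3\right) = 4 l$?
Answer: $- \frac{323}{311} \approx -1.0386$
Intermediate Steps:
$Z{\left(l \right)} = -3 + \frac{4 l}{3}$
$\frac{Z{\left(-9 \right)} + 338}{50 - 361} = \frac{\left(-3 + \frac{4}{3} \left(-9\right)\right) + 338}{50 - 361} = \frac{\left(-3 - 12\right) + 338}{-311} = \left(-15 + 338\right) \left(- \frac{1}{311}\right) = 323 \left(- \frac{1}{311}\right) = - \frac{323}{311}$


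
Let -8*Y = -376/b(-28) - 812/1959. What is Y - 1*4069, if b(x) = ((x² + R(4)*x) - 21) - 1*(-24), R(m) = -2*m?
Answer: -5372439461/1320366 ≈ -4068.9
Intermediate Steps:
b(x) = 3 + x² - 8*x (b(x) = ((x² + (-2*4)*x) - 21) - 1*(-24) = ((x² - 8*x) - 21) + 24 = (-21 + x² - 8*x) + 24 = 3 + x² - 8*x)
Y = 129793/1320366 (Y = -(-376/(3 + (-28)² - 8*(-28)) - 812/1959)/8 = -(-376/(3 + 784 + 224) - 812*1/1959)/8 = -(-376/1011 - 812/1959)/8 = -⅛*(-519172/660183) = 129793/1320366 ≈ 0.098301)
Y - 1*4069 = 129793/1320366 - 1*4069 = 129793/1320366 - 4069 = -5372439461/1320366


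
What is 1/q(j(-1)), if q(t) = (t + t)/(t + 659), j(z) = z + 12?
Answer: 335/11 ≈ 30.455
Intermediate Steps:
j(z) = 12 + z
q(t) = 2*t/(659 + t) (q(t) = (2*t)/(659 + t) = 2*t/(659 + t))
1/q(j(-1)) = 1/(2*(12 - 1)/(659 + (12 - 1))) = 1/(2*11/(659 + 11)) = 1/(2*11/670) = 1/(2*11*(1/670)) = 1/(11/335) = 335/11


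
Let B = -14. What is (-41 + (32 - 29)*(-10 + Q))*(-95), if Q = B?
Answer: 10735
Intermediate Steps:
Q = -14
(-41 + (32 - 29)*(-10 + Q))*(-95) = (-41 + (32 - 29)*(-10 - 14))*(-95) = (-41 + 3*(-24))*(-95) = (-41 - 72)*(-95) = -113*(-95) = 10735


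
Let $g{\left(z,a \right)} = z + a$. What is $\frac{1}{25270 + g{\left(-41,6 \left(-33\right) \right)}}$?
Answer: $\frac{1}{25031} \approx 3.995 \cdot 10^{-5}$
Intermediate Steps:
$g{\left(z,a \right)} = a + z$
$\frac{1}{25270 + g{\left(-41,6 \left(-33\right) \right)}} = \frac{1}{25270 + \left(6 \left(-33\right) - 41\right)} = \frac{1}{25270 - 239} = \frac{1}{25031}$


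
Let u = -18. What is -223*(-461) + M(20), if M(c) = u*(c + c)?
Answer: 102083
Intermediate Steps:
M(c) = -36*c (M(c) = -18*(c + c) = -36*c)
-223*(-461) + M(20) = -223*(-461) - 36*20 = 102803 - 720 = 102083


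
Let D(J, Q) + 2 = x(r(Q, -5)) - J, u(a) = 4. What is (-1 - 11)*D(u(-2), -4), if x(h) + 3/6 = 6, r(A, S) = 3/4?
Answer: 6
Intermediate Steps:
r(A, S) = ¾ (r(A, S) = 3*(¼) = ¾)
x(h) = 11/2 (x(h) = -½ + 6 = 11/2)
D(J, Q) = 7/2 - J (D(J, Q) = -2 + (11/2 - J) = 7/2 - J)
(-1 - 11)*D(u(-2), -4) = (-1 - 11)*(7/2 - 1*4) = -12*(7/2 - 4) = -12*(-½) = 6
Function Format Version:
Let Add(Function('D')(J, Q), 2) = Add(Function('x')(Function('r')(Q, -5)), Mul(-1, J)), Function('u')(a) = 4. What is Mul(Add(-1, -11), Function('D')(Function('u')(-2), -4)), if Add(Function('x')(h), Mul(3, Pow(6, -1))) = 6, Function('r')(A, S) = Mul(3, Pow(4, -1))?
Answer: 6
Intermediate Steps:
Function('r')(A, S) = Rational(3, 4) (Function('r')(A, S) = Mul(3, Rational(1, 4)) = Rational(3, 4))
Function('x')(h) = Rational(11, 2) (Function('x')(h) = Add(Rational(-1, 2), 6) = Rational(11, 2))
Function('D')(J, Q) = Add(Rational(7, 2), Mul(-1, J)) (Function('D')(J, Q) = Add(-2, Add(Rational(11, 2), Mul(-1, J))) = Add(Rational(7, 2), Mul(-1, J)))
Mul(Add(-1, -11), Function('D')(Function('u')(-2), -4)) = Mul(Add(-1, -11), Add(Rational(7, 2), Mul(-1, 4))) = Mul(-12, Add(Rational(7, 2), -4)) = Mul(-12, Rational(-1, 2)) = 6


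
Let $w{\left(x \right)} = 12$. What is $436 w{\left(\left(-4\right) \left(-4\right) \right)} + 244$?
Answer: $5476$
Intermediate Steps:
$436 w{\left(\left(-4\right) \left(-4\right) \right)} + 244 = 436 \cdot 12 + 244 = 5232 + 244 = 5476$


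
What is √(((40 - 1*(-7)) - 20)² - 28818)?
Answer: 3*I*√3121 ≈ 167.6*I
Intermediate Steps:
√(((40 - 1*(-7)) - 20)² - 28818) = √(((40 + 7) - 20)² - 28818) = √((47 - 20)² - 28818) = √(27² - 28818) = √(729 - 28818) = √(-28089) = 3*I*√3121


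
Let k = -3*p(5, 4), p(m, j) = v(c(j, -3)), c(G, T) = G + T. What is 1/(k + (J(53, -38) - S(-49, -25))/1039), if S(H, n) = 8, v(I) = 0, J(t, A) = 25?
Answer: 1039/17 ≈ 61.118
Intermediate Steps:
p(m, j) = 0
k = 0 (k = -3*0 = 0)
1/(k + (J(53, -38) - S(-49, -25))/1039) = 1/(0 + (25 - 1*8)/1039) = 1/(0 + (25 - 8)*(1/1039)) = 1/(0 + 17*(1/1039)) = 1/(0 + 17/1039) = 1/(17/1039) = 1039/17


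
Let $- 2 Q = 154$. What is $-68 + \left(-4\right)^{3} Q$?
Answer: $4860$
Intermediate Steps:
$Q = -77$ ($Q = \left(- \frac{1}{2}\right) 154 = -77$)
$-68 + \left(-4\right)^{3} Q = -68 + \left(-4\right)^{3} \left(-77\right) = -68 - -4928 = -68 + 4928 = 4860$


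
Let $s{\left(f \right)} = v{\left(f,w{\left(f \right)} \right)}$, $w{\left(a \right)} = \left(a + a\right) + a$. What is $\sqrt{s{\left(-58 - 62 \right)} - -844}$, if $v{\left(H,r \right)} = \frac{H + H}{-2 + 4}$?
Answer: $2 \sqrt{181} \approx 26.907$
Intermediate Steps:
$w{\left(a \right)} = 3 a$ ($w{\left(a \right)} = 2 a + a = 3 a$)
$v{\left(H,r \right)} = H$ ($v{\left(H,r \right)} = \frac{2 H}{2} = 2 H \frac{1}{2} = H$)
$s{\left(f \right)} = f$
$\sqrt{s{\left(-58 - 62 \right)} - -844} = \sqrt{\left(-58 - 62\right) - -844} = \sqrt{\left(-58 - 62\right) + 844} = \sqrt{-120 + 844} = \sqrt{724} = 2 \sqrt{181}$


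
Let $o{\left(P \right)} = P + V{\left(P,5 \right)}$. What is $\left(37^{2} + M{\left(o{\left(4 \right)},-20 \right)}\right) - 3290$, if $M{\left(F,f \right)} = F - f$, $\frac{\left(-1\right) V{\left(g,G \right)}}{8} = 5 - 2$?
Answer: $-1921$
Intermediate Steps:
$V{\left(g,G \right)} = -24$ ($V{\left(g,G \right)} = - 8 \left(5 - 2\right) = \left(-8\right) 3 = -24$)
$o{\left(P \right)} = -24 + P$ ($o{\left(P \right)} = P - 24 = -24 + P$)
$\left(37^{2} + M{\left(o{\left(4 \right)},-20 \right)}\right) - 3290 = \left(37^{2} + \left(\left(-24 + 4\right) - -20\right)\right) - 3290 = \left(1369 + \left(-20 + 20\right)\right) - 3290 = \left(1369 + 0\right) - 3290 = 1369 - 3290 = -1921$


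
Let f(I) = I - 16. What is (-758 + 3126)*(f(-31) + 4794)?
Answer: 11240896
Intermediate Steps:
f(I) = -16 + I
(-758 + 3126)*(f(-31) + 4794) = (-758 + 3126)*((-16 - 31) + 4794) = 2368*(-47 + 4794) = 2368*4747 = 11240896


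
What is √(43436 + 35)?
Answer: √43471 ≈ 208.50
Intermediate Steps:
√(43436 + 35) = √43471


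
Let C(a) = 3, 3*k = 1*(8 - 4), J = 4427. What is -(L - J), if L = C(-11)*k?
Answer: 4423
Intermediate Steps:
k = 4/3 (k = (1*(8 - 4))/3 = (1*4)/3 = (⅓)*4 = 4/3 ≈ 1.3333)
L = 4 (L = 3*(4/3) = 4)
-(L - J) = -(4 - 1*4427) = -(4 - 4427) = -1*(-4423) = 4423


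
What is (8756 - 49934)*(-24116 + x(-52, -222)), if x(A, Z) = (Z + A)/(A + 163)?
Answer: 36746560900/37 ≈ 9.9315e+8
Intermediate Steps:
x(A, Z) = (A + Z)/(163 + A)
(8756 - 49934)*(-24116 + x(-52, -222)) = (8756 - 49934)*(-24116 + (-52 - 222)/(163 - 52)) = -41178*(-24116 - 274/111) = -41178*(-2677150/111) = 36746560900/37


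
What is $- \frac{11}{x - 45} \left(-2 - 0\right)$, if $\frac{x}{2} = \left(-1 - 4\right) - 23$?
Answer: $- \frac{22}{101} \approx -0.21782$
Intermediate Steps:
$x = -56$ ($x = 2 \left(\left(-1 - 4\right) - 23\right) = 2 \left(-5 - 23\right) = 2 \left(-28\right) = -56$)
$- \frac{11}{x - 45} \left(-2 - 0\right) = - \frac{11}{-56 - 45} \left(-2 - 0\right) = - \frac{11}{-101} \left(-2 + 0\right) = \left(-11\right) \left(- \frac{1}{101}\right) \left(-2\right) = \frac{11}{101} \left(-2\right) = - \frac{22}{101}$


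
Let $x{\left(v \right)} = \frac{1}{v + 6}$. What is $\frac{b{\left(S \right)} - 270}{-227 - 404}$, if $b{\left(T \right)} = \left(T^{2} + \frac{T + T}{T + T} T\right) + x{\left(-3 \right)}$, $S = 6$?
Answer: $\frac{683}{1893} \approx 0.3608$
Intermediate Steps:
$x{\left(v \right)} = \frac{1}{6 + v}$
$b{\left(T \right)} = \frac{1}{3} + T + T^{2}$ ($b{\left(T \right)} = \left(T^{2} + \frac{T + T}{T + T} T\right) + \frac{1}{6 - 3} = \left(T^{2} + \frac{2 T}{2 T} T\right) + \frac{1}{3} = \left(T^{2} + 2 T \frac{1}{2 T} T\right) + \frac{1}{3} = \left(T^{2} + 1 T\right) + \frac{1}{3} = \left(T^{2} + T\right) + \frac{1}{3} = \left(T + T^{2}\right) + \frac{1}{3} = \frac{1}{3} + T + T^{2}$)
$\frac{b{\left(S \right)} - 270}{-227 - 404} = \frac{\left(\frac{1}{3} + 6 + 6^{2}\right) - 270}{-227 - 404} = \frac{\left(\frac{1}{3} + 6 + 36\right) - 270}{-631} = \left(\frac{127}{3} - 270\right) \left(- \frac{1}{631}\right) = \left(- \frac{683}{3}\right) \left(- \frac{1}{631}\right) = \frac{683}{1893}$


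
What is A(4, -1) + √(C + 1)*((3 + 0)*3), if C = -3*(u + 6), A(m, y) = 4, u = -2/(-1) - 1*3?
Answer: 4 + 9*I*√14 ≈ 4.0 + 33.675*I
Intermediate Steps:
u = -1 (u = -2*(-1) - 3 = 2 - 3 = -1)
C = -15 (C = -3*(-1 + 6) = -3*5 = -15)
A(4, -1) + √(C + 1)*((3 + 0)*3) = 4 + √(-15 + 1)*((3 + 0)*3) = 4 + √(-14)*(3*3) = 4 + (I*√14)*9 = 4 + 9*I*√14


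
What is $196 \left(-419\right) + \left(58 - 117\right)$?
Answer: $-82183$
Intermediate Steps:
$196 \left(-419\right) + \left(58 - 117\right) = -82124 - 59 = -82183$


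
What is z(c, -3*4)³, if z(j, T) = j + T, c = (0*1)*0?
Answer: -1728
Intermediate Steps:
c = 0 (c = 0*0 = 0)
z(j, T) = T + j
z(c, -3*4)³ = (-3*4 + 0)³ = (-12 + 0)³ = (-12)³ = -1728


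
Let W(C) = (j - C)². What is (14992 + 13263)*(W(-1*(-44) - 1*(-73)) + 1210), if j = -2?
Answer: 434307605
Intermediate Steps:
W(C) = (-2 - C)²
(14992 + 13263)*(W(-1*(-44) - 1*(-73)) + 1210) = (14992 + 13263)*((2 + (-1*(-44) - 1*(-73)))² + 1210) = 28255*((2 + (44 + 73))² + 1210) = 28255*((2 + 117)² + 1210) = 28255*(119² + 1210) = 28255*(14161 + 1210) = 28255*15371 = 434307605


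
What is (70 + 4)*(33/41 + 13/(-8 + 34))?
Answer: 3959/41 ≈ 96.561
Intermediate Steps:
(70 + 4)*(33/41 + 13/(-8 + 34)) = 74*(33*(1/41) + 13/26) = 74*(33/41 + 13*(1/26)) = 74*(33/41 + ½) = 74*(107/82) = 3959/41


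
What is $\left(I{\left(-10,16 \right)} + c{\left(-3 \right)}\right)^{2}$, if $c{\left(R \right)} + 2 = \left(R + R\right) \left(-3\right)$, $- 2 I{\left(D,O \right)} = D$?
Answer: $441$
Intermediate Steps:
$I{\left(D,O \right)} = - \frac{D}{2}$
$c{\left(R \right)} = -2 - 6 R$ ($c{\left(R \right)} = -2 + \left(R + R\right) \left(-3\right) = -2 + 2 R \left(-3\right) = -2 - 6 R$)
$\left(I{\left(-10,16 \right)} + c{\left(-3 \right)}\right)^{2} = \left(\left(- \frac{1}{2}\right) \left(-10\right) - -16\right)^{2} = \left(5 + \left(-2 + 18\right)\right)^{2} = \left(5 + 16\right)^{2} = 21^{2} = 441$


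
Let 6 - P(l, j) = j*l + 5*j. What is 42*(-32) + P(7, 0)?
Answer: -1338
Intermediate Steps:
P(l, j) = 6 - 5*j - j*l (P(l, j) = 6 - (j*l + 5*j) = 6 - (5*j + j*l) = 6 + (-5*j - j*l) = 6 - 5*j - j*l)
42*(-32) + P(7, 0) = 42*(-32) + (6 - 5*0 - 1*0*7) = -1344 + (6 + 0 + 0) = -1344 + 6 = -1338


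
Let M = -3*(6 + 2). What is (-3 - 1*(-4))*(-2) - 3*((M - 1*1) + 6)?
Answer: 55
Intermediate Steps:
M = -24 (M = -3*8 = -24)
(-3 - 1*(-4))*(-2) - 3*((M - 1*1) + 6) = (-3 - 1*(-4))*(-2) - 3*((-24 - 1*1) + 6) = (-3 + 4)*(-2) - 3*((-24 - 1) + 6) = 1*(-2) - 3*(-25 + 6) = -2 - 3*(-19) = -2 + 57 = 55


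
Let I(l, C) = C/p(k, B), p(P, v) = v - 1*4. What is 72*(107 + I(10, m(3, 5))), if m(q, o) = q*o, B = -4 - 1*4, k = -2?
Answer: 7614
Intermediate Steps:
B = -8 (B = -4 - 4 = -8)
m(q, o) = o*q
p(P, v) = -4 + v (p(P, v) = v - 4 = -4 + v)
I(l, C) = -C/12 (I(l, C) = C/(-4 - 8) = C/(-12) = C*(-1/12) = -C/12)
72*(107 + I(10, m(3, 5))) = 72*(107 - 5*3/12) = 72*(107 - 1/12*15) = 72*(107 - 5/4) = 72*(423/4) = 7614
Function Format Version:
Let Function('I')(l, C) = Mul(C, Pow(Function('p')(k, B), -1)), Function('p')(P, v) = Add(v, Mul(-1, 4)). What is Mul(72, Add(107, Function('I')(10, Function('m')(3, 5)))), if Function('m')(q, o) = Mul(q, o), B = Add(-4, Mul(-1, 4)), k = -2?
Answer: 7614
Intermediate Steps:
B = -8 (B = Add(-4, -4) = -8)
Function('m')(q, o) = Mul(o, q)
Function('p')(P, v) = Add(-4, v) (Function('p')(P, v) = Add(v, -4) = Add(-4, v))
Function('I')(l, C) = Mul(Rational(-1, 12), C) (Function('I')(l, C) = Mul(C, Pow(Add(-4, -8), -1)) = Mul(C, Pow(-12, -1)) = Mul(C, Rational(-1, 12)) = Mul(Rational(-1, 12), C))
Mul(72, Add(107, Function('I')(10, Function('m')(3, 5)))) = Mul(72, Add(107, Mul(Rational(-1, 12), Mul(5, 3)))) = Mul(72, Add(107, Mul(Rational(-1, 12), 15))) = Mul(72, Add(107, Rational(-5, 4))) = Mul(72, Rational(423, 4)) = 7614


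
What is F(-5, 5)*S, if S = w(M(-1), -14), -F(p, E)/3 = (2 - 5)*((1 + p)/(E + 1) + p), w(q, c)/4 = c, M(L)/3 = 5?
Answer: 2856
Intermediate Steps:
M(L) = 15 (M(L) = 3*5 = 15)
w(q, c) = 4*c
F(p, E) = 9*p + 9*(1 + p)/(1 + E) (F(p, E) = -3*(2 - 5)*((1 + p)/(E + 1) + p) = -(-9)*((1 + p)/(1 + E) + p) = -(-9)*(p + (1 + p)/(1 + E)) = -3*(-3*p - 3*(1 + p)/(1 + E)) = 9*p + 9*(1 + p)/(1 + E))
S = -56 (S = 4*(-14) = -56)
F(-5, 5)*S = (9*(1 + 2*(-5) + 5*(-5))/(1 + 5))*(-56) = (9*(1 - 10 - 25)/6)*(-56) = (9*(⅙)*(-34))*(-56) = -51*(-56) = 2856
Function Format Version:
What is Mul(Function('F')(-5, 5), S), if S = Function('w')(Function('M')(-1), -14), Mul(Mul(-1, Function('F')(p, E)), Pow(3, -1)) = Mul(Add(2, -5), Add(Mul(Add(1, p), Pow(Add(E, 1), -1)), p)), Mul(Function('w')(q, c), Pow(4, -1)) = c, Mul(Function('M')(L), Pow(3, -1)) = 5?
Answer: 2856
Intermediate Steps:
Function('M')(L) = 15 (Function('M')(L) = Mul(3, 5) = 15)
Function('w')(q, c) = Mul(4, c)
Function('F')(p, E) = Add(Mul(9, p), Mul(9, Pow(Add(1, E), -1), Add(1, p))) (Function('F')(p, E) = Mul(-3, Mul(Add(2, -5), Add(Mul(Add(1, p), Pow(Add(E, 1), -1)), p))) = Mul(-3, Mul(-3, Add(Mul(Add(1, p), Pow(Add(1, E), -1)), p))) = Mul(-3, Mul(-3, Add(Mul(Pow(Add(1, E), -1), Add(1, p)), p))) = Mul(-3, Mul(-3, Add(p, Mul(Pow(Add(1, E), -1), Add(1, p))))) = Mul(-3, Add(Mul(-3, p), Mul(-3, Pow(Add(1, E), -1), Add(1, p)))) = Add(Mul(9, p), Mul(9, Pow(Add(1, E), -1), Add(1, p))))
S = -56 (S = Mul(4, -14) = -56)
Mul(Function('F')(-5, 5), S) = Mul(Mul(9, Pow(Add(1, 5), -1), Add(1, Mul(2, -5), Mul(5, -5))), -56) = Mul(Mul(9, Pow(6, -1), Add(1, -10, -25)), -56) = Mul(Mul(9, Rational(1, 6), -34), -56) = Mul(-51, -56) = 2856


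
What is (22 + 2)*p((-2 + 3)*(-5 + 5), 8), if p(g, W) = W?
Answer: 192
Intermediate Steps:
(22 + 2)*p((-2 + 3)*(-5 + 5), 8) = (22 + 2)*8 = 24*8 = 192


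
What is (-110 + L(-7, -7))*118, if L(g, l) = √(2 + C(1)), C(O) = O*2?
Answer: -12744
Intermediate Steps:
C(O) = 2*O
L(g, l) = 2 (L(g, l) = √(2 + 2*1) = √(2 + 2) = √4 = 2)
(-110 + L(-7, -7))*118 = (-110 + 2)*118 = -108*118 = -12744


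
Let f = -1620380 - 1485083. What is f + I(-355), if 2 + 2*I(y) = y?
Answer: -6211283/2 ≈ -3.1056e+6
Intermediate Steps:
I(y) = -1 + y/2
f = -3105463
f + I(-355) = -3105463 + (-1 + (1/2)*(-355)) = -3105463 + (-1 - 355/2) = -3105463 - 357/2 = -6211283/2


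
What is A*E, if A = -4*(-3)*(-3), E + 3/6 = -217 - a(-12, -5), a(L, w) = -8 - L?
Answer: 7974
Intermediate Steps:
E = -443/2 (E = -½ + (-217 - (-8 - 1*(-12))) = -½ + (-217 - (-8 + 12)) = -½ + (-217 - 1*4) = -½ + (-217 - 4) = -½ - 221 = -443/2 ≈ -221.50)
A = -36 (A = 12*(-3) = -36)
A*E = -36*(-443/2) = 7974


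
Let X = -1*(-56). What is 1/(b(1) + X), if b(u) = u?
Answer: 1/57 ≈ 0.017544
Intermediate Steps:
X = 56
1/(b(1) + X) = 1/(1 + 56) = 1/57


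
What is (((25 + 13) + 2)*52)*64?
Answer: 133120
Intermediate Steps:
(((25 + 13) + 2)*52)*64 = ((38 + 2)*52)*64 = (40*52)*64 = 2080*64 = 133120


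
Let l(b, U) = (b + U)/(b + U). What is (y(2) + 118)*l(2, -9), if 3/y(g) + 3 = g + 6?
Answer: 593/5 ≈ 118.60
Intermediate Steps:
y(g) = 3/(3 + g) (y(g) = 3/(-3 + (g + 6)) = 3/(-3 + (6 + g)) = 3/(3 + g))
l(b, U) = 1 (l(b, U) = (U + b)/(U + b) = 1)
(y(2) + 118)*l(2, -9) = (3/(3 + 2) + 118)*1 = (3/5 + 118)*1 = (3*(⅕) + 118)*1 = (⅗ + 118)*1 = (593/5)*1 = 593/5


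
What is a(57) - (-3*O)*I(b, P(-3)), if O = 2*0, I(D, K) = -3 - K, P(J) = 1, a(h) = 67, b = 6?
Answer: 67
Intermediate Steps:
O = 0
a(57) - (-3*O)*I(b, P(-3)) = 67 - (-3*0)*(-3 - 1*1) = 67 - 0*(-3 - 1) = 67 - 0*(-4) = 67 - 1*0 = 67 + 0 = 67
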